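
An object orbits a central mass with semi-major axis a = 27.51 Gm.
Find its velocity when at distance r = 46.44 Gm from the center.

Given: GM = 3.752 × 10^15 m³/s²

Convert to SI: a = 27.51 Gm = 2.751e+10 m; r = 46.44 Gm = 4.644e+10 m.
Vis-viva: v = √(GM · (2/r − 1/a)).
2/r − 1/a = 2/4.644e+10 − 1/2.751e+10 = 6.7159e-12 m⁻¹.
v = √(3.752e+15 · 6.7159e-12) m/s ≈ 158.7 m/s = 158.7 m/s.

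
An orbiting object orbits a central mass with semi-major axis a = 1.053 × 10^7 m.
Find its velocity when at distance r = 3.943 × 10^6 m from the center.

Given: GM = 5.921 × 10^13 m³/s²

Vis-viva: v = √(GM · (2/r − 1/a)).
2/r − 1/a = 2/3.943e+06 − 1/1.053e+07 = 4.12261e-07 m⁻¹.
v = √(5.921e+13 · 4.12261e-07) m/s ≈ 4941 m/s = 4.941 km/s.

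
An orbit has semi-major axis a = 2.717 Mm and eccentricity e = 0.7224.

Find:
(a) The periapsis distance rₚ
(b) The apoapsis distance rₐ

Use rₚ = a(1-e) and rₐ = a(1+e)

Convert to SI: a = 2.717 Mm = 2.717e+06 m.
(a) rₚ = a(1 − e) = 2.717e+06 · (1 − 0.7224) = 2.717e+06 · 0.2776 ≈ 7.542e+05 m = 754.2 km.
(b) rₐ = a(1 + e) = 2.717e+06 · (1 + 0.7224) = 2.717e+06 · 1.7224 ≈ 4.68e+06 m = 4.68 Mm.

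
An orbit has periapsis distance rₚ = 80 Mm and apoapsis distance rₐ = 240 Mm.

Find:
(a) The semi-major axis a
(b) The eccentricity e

Convert to SI: rₚ = 80 Mm = 8e+07 m; rₐ = 240 Mm = 2.4e+08 m.
(a) a = (rₚ + rₐ) / 2 = (8e+07 + 2.4e+08) / 2 ≈ 1.6e+08 m = 160 Mm.
(b) e = (rₐ − rₚ) / (rₐ + rₚ) = (2.4e+08 − 8e+07) / (2.4e+08 + 8e+07) ≈ 0.5.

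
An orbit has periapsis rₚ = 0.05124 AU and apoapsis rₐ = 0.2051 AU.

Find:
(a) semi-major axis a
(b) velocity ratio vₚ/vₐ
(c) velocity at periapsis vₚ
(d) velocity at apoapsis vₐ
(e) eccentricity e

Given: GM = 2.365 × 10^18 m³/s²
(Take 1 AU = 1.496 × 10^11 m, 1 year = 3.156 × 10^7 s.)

Convert to SI: rₚ = 0.05124 AU = 7.6655e+09 m; rₐ = 0.2051 AU = 3.0683e+10 m.
(a) a = (rₚ + rₐ)/2 = (7.6655e+09 + 3.0683e+10)/2 ≈ 1.917e+10 m
(b) Conservation of angular momentum (rₚvₚ = rₐvₐ) gives vₚ/vₐ = rₐ/rₚ = 3.0683e+10/7.6655e+09 ≈ 4.003
(c) With a = (rₚ + rₐ)/2 = 1.91742e+10 m, vₚ = √(GM (2/rₚ − 1/a)) = √(2.365e+18 · (2/7.6655e+09 − 1/1.91742e+10)) m/s ≈ 2.222e+04 m/s
(d) With a = (rₚ + rₐ)/2 = 1.91742e+10 m, vₐ = √(GM (2/rₐ − 1/a)) = √(2.365e+18 · (2/3.0683e+10 − 1/1.91742e+10)) m/s ≈ 5551 m/s
(e) e = (rₐ − rₚ)/(rₐ + rₚ) = (3.0683e+10 − 7.6655e+09)/(3.0683e+10 + 7.6655e+09) ≈ 0.6002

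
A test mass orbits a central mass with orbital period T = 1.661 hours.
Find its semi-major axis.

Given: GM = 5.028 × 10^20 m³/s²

Convert to SI: T = 1.661 hours = 5979.6 s.
Invert Kepler's third law: a = (GM · T² / (4π²))^(1/3).
Substituting T = 5979.6 s and GM = 5.028e+20 m³/s²:
a = (5.028e+20 · (5979.6)² / (4π²))^(1/3) m
a ≈ 7.694e+08 m = 7.694 × 10^8 m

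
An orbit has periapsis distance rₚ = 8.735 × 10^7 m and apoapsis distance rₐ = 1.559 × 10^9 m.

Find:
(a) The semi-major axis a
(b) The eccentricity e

(a) a = (rₚ + rₐ) / 2 = (8.735e+07 + 1.559e+09) / 2 ≈ 8.232e+08 m = 8.232 × 10^8 m.
(b) e = (rₐ − rₚ) / (rₐ + rₚ) = (1.559e+09 − 8.735e+07) / (1.559e+09 + 8.735e+07) ≈ 0.8939.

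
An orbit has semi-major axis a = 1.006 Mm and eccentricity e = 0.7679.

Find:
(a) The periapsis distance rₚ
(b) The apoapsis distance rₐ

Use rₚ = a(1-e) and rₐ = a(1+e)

Convert to SI: a = 1.006 Mm = 1.006e+06 m.
(a) rₚ = a(1 − e) = 1.006e+06 · (1 − 0.7679) = 1.006e+06 · 0.2321 ≈ 2.335e+05 m = 233.5 km.
(b) rₐ = a(1 + e) = 1.006e+06 · (1 + 0.7679) = 1.006e+06 · 1.7679 ≈ 1.779e+06 m = 1.779 Mm.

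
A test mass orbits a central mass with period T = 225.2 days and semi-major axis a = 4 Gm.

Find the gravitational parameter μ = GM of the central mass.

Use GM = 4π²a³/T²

Convert to SI: T = 225.2 days = 1.94573e+07 s; a = 4 Gm = 4e+09 m.
GM = 4π² · a³ / T².
GM = 4π² · (4e+09)³ / (1.94573e+07)² m³/s² ≈ 6.674e+15 m³/s² = 6.674 × 10^15 m³/s².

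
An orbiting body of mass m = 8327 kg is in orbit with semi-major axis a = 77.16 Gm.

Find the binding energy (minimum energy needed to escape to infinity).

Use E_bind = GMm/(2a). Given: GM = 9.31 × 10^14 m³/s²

Convert to SI: a = 77.16 Gm = 7.716e+10 m.
Total orbital energy is E = −GMm/(2a); binding energy is E_bind = −E = GMm/(2a).
E_bind = 9.31e+14 · 8327 / (2 · 7.716e+10) J ≈ 5.024e+07 J = 50.24 MJ.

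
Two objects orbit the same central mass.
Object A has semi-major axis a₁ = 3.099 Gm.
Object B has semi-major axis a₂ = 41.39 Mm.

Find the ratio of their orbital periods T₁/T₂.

Convert to SI: a₁ = 3.099 Gm = 3.099e+09 m; a₂ = 41.39 Mm = 4.139e+07 m.
From Kepler's third law, (T₁/T₂)² = (a₁/a₂)³, so T₁/T₂ = (a₁/a₂)^(3/2).
a₁/a₂ = 3.099e+09 / 4.139e+07 = 74.8732.
T₁/T₂ = (74.8732)^(3/2) ≈ 647.9.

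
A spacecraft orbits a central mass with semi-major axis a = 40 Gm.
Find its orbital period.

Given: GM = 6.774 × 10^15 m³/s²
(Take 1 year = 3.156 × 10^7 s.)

Convert to SI: a = 40 Gm = 4e+10 m.
Kepler's third law: T = 2π √(a³ / GM).
Substituting a = 4e+10 m and GM = 6.774e+15 m³/s²:
T = 2π √((4e+10)³ / 6.774e+15) s
T ≈ 6.107e+08 s = 19.35 years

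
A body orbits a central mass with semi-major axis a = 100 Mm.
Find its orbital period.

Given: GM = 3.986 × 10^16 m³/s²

Convert to SI: a = 100 Mm = 1e+08 m.
Kepler's third law: T = 2π √(a³ / GM).
Substituting a = 1e+08 m and GM = 3.986e+16 m³/s²:
T = 2π √((1e+08)³ / 3.986e+16) s
T ≈ 3.147e+04 s = 8.742 hours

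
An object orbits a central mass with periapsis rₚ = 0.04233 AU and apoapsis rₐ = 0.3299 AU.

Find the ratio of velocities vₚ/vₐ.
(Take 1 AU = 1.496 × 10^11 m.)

Convert to SI: rₚ = 0.04233 AU = 6.33257e+09 m; rₐ = 0.3299 AU = 4.9353e+10 m.
Conservation of angular momentum gives rₚvₚ = rₐvₐ, so vₚ/vₐ = rₐ/rₚ.
vₚ/vₐ = 4.9353e+10 / 6.33257e+09 ≈ 7.794.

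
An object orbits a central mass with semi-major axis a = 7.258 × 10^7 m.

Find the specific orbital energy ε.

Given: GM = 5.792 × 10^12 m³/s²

ε = −GM / (2a).
ε = −5.792e+12 / (2 · 7.258e+07) J/kg ≈ -3.99e+04 J/kg = -39.9 kJ/kg.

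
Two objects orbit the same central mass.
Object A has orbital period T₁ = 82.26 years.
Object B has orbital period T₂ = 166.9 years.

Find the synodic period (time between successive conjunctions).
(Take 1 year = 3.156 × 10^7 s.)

Convert to SI: T₁ = 82.26 years = 2.59613e+09 s; T₂ = 166.9 years = 5.26736e+09 s.
T_syn = |T₁ · T₂ / (T₁ − T₂)|.
T_syn = |2.59613e+09 · 5.26736e+09 / (2.59613e+09 − 5.26736e+09)| s ≈ 5.119e+09 s = 162.2 years.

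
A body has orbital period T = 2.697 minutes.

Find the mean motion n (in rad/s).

Convert to SI: T = 2.697 minutes = 161.82 s.
n = 2π / T.
n = 2π / 161.82 s ≈ 0.03883 rad/s.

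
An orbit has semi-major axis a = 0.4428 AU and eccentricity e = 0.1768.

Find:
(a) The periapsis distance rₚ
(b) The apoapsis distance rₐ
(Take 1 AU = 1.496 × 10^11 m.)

Convert to SI: a = 0.4428 AU = 6.62429e+10 m.
(a) rₚ = a(1 − e) = 6.62429e+10 · (1 − 0.1768) = 6.62429e+10 · 0.8232 ≈ 5.453e+10 m = 0.3645 AU.
(b) rₐ = a(1 + e) = 6.62429e+10 · (1 + 0.1768) = 6.62429e+10 · 1.1768 ≈ 7.795e+10 m = 0.5211 AU.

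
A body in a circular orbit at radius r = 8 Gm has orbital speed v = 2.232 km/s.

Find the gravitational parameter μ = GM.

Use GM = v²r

Convert to SI: r = 8 Gm = 8e+09 m; v = 2.232 km/s = 2232 m/s.
For a circular orbit v² = GM/r, so GM = v² · r.
GM = (2232)² · 8e+09 m³/s² ≈ 3.985e+16 m³/s² = 3.985 × 10^16 m³/s².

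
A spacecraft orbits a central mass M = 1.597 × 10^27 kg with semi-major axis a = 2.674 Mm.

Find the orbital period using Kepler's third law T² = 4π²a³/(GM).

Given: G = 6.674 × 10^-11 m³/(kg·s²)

Convert to SI: a = 2.674 Mm = 2.674e+06 m.
GM = G · M = 6.674e-11 · 1.597e+27 = 1.06584e+17 m³/s².
Kepler's third law: T = 2π √(a³ / GM).
Substituting a = 2.674e+06 m and GM = 1.06584e+17 m³/s²:
T = 2π √((2.674e+06)³ / 1.06584e+17) s
T ≈ 84.15 s = 1.403 minutes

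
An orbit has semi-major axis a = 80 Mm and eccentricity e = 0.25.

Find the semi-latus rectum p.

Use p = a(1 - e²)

Convert to SI: a = 80 Mm = 8e+07 m.
p = a (1 − e²).
p = 8e+07 · (1 − (0.25)²) = 8e+07 · 0.9375 ≈ 7.5e+07 m = 75 Mm.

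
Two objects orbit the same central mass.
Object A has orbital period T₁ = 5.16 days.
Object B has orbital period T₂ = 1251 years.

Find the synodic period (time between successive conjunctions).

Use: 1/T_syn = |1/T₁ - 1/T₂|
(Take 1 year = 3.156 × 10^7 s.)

Convert to SI: T₁ = 5.16 days = 445824 s; T₂ = 1251 years = 3.94816e+10 s.
T_syn = |T₁ · T₂ / (T₁ − T₂)|.
T_syn = |445824 · 3.94816e+10 / (445824 − 3.94816e+10)| s ≈ 4.458e+05 s = 5.16 days.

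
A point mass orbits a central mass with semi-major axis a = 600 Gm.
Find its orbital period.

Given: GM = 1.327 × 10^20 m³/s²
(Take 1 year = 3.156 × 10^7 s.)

Convert to SI: a = 600 Gm = 6e+11 m.
Kepler's third law: T = 2π √(a³ / GM).
Substituting a = 6e+11 m and GM = 1.327e+20 m³/s²:
T = 2π √((6e+11)³ / 1.327e+20) s
T ≈ 2.535e+08 s = 8.032 years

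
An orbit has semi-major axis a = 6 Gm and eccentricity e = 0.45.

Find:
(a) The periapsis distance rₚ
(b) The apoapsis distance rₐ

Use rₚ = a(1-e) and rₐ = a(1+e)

Convert to SI: a = 6 Gm = 6e+09 m.
(a) rₚ = a(1 − e) = 6e+09 · (1 − 0.45) = 6e+09 · 0.55 ≈ 3.3e+09 m = 3.3 Gm.
(b) rₐ = a(1 + e) = 6e+09 · (1 + 0.45) = 6e+09 · 1.45 ≈ 8.7e+09 m = 8.7 Gm.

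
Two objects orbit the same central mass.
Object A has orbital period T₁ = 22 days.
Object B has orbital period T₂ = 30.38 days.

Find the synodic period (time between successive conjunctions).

Convert to SI: T₁ = 22 days = 1.9008e+06 s; T₂ = 30.38 days = 2.62483e+06 s.
T_syn = |T₁ · T₂ / (T₁ − T₂)|.
T_syn = |1.9008e+06 · 2.62483e+06 / (1.9008e+06 − 2.62483e+06)| s ≈ 6.891e+06 s = 79.76 days.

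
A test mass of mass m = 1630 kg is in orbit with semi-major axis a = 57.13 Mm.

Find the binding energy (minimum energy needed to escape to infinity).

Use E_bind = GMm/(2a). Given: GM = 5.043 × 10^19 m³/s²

Convert to SI: a = 57.13 Mm = 5.713e+07 m.
Total orbital energy is E = −GMm/(2a); binding energy is E_bind = −E = GMm/(2a).
E_bind = 5.043e+19 · 1630 / (2 · 5.713e+07) J ≈ 7.194e+14 J = 719.4 TJ.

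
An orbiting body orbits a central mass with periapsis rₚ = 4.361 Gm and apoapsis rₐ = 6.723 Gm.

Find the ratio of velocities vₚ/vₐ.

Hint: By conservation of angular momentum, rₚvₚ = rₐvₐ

Convert to SI: rₚ = 4.361 Gm = 4.361e+09 m; rₐ = 6.723 Gm = 6.723e+09 m.
Conservation of angular momentum gives rₚvₚ = rₐvₐ, so vₚ/vₐ = rₐ/rₚ.
vₚ/vₐ = 6.723e+09 / 4.361e+09 ≈ 1.542.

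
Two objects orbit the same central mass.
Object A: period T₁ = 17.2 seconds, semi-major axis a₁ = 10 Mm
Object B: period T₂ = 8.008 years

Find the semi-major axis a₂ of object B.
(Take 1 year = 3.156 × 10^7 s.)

Convert to SI: a₁ = 10 Mm = 1e+07 m; T₂ = 8.008 years = 2.52732e+08 s.
Kepler's third law: (T₁/T₂)² = (a₁/a₂)³ ⇒ a₂ = a₁ · (T₂/T₁)^(2/3).
T₂/T₁ = 2.52732e+08 / 17.2 = 1.46937e+07.
a₂ = 1e+07 · (1.46937e+07)^(2/3) m ≈ 5.999e+11 m = 599.9 Gm.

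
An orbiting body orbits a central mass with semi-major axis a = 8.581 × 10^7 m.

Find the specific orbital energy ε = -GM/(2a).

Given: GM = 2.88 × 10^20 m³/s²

ε = −GM / (2a).
ε = −2.88e+20 / (2 · 8.581e+07) J/kg ≈ -1.678e+12 J/kg = -1678 GJ/kg.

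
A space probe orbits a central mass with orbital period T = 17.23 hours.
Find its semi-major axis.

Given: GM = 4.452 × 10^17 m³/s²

Convert to SI: T = 17.23 hours = 62028 s.
Invert Kepler's third law: a = (GM · T² / (4π²))^(1/3).
Substituting T = 62028 s and GM = 4.452e+17 m³/s²:
a = (4.452e+17 · (62028)² / (4π²))^(1/3) m
a ≈ 3.514e+08 m = 351.4 Mm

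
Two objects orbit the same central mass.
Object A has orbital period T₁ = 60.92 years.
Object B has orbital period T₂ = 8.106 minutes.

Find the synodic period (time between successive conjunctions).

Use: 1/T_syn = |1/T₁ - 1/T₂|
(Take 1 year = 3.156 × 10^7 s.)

Convert to SI: T₁ = 60.92 years = 1.92264e+09 s; T₂ = 8.106 minutes = 486.36 s.
T_syn = |T₁ · T₂ / (T₁ − T₂)|.
T_syn = |1.92264e+09 · 486.36 / (1.92264e+09 − 486.36)| s ≈ 486.4 s = 8.106 minutes.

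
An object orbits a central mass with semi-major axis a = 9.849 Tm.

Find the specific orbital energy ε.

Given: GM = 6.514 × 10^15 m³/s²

Convert to SI: a = 9.849 Tm = 9.849e+12 m.
ε = −GM / (2a).
ε = −6.514e+15 / (2 · 9.849e+12) J/kg ≈ -330.7 J/kg = -330.7 J/kg.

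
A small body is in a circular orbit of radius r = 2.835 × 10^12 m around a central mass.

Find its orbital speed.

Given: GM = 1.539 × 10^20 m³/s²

For a circular orbit, gravity supplies the centripetal force, so v = √(GM / r).
v = √(1.539e+20 / 2.835e+12) m/s ≈ 7368 m/s = 7.368 km/s.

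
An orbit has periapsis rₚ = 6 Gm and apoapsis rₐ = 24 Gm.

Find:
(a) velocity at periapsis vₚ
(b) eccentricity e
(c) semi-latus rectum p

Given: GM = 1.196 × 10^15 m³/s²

Convert to SI: rₚ = 6 Gm = 6e+09 m; rₐ = 24 Gm = 2.4e+10 m.
(a) With a = (rₚ + rₐ)/2 = 1.5e+10 m, vₚ = √(GM (2/rₚ − 1/a)) = √(1.196e+15 · (2/6e+09 − 1/1.5e+10)) m/s ≈ 564.7 m/s
(b) e = (rₐ − rₚ)/(rₐ + rₚ) = (2.4e+10 − 6e+09)/(2.4e+10 + 6e+09) ≈ 0.6
(c) From a = (rₚ + rₐ)/2 = 1.5e+10 m and e = (rₐ − rₚ)/(rₐ + rₚ) = 0.6, p = a(1 − e²) = 1.5e+10 · (1 − (0.6)²) ≈ 9.6e+09 m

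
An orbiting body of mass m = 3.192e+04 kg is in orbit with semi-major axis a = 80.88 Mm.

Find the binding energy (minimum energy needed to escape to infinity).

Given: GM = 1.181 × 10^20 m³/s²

Convert to SI: a = 80.88 Mm = 8.088e+07 m.
Total orbital energy is E = −GMm/(2a); binding energy is E_bind = −E = GMm/(2a).
E_bind = 1.181e+20 · 3.192e+04 / (2 · 8.088e+07) J ≈ 2.33e+16 J = 23.3 PJ.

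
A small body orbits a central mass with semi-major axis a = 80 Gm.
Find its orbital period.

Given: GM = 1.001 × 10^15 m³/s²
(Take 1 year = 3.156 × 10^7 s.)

Convert to SI: a = 80 Gm = 8e+10 m.
Kepler's third law: T = 2π √(a³ / GM).
Substituting a = 8e+10 m and GM = 1.001e+15 m³/s²:
T = 2π √((8e+10)³ / 1.001e+15) s
T ≈ 4.494e+09 s = 142.4 years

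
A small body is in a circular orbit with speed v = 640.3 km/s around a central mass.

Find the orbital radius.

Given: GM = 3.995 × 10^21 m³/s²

Convert to SI: v = 640.3 km/s = 640300 m/s.
For a circular orbit, v² = GM / r, so r = GM / v².
r = 3.995e+21 / (640300)² m ≈ 9.744e+09 m = 9.744 Gm.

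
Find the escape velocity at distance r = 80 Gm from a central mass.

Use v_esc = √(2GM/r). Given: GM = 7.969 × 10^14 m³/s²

Convert to SI: r = 80 Gm = 8e+10 m.
Escape velocity comes from setting total energy to zero: ½v² − GM/r = 0 ⇒ v_esc = √(2GM / r).
v_esc = √(2 · 7.969e+14 / 8e+10) m/s ≈ 141.1 m/s = 141.1 m/s.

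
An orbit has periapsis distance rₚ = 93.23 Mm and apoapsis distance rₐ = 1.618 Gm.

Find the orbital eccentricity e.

Convert to SI: rₚ = 93.23 Mm = 9.323e+07 m; rₐ = 1.618 Gm = 1.618e+09 m.
e = (rₐ − rₚ) / (rₐ + rₚ).
e = (1.618e+09 − 9.323e+07) / (1.618e+09 + 9.323e+07) = 1.52477e+09 / 1.71123e+09 ≈ 0.891.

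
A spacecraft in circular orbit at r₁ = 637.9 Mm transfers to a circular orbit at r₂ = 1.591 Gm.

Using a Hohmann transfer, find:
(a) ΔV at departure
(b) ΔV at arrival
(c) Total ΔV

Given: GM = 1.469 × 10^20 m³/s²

Convert to SI: r₁ = 637.9 Mm = 6.379e+08 m; r₂ = 1.591 Gm = 1.591e+09 m.
Transfer semi-major axis: a_t = (r₁ + r₂)/2 = (6.379e+08 + 1.591e+09)/2 = 1.11445e+09 m.
Circular speeds: v₁ = √(GM/r₁) = 479882 m/s, v₂ = √(GM/r₂) = 303862 m/s.
Transfer speeds (vis-viva v² = GM(2/r − 1/a_t)): v₁ᵗ = 573376 m/s, v₂ᵗ = 229891 m/s.
(a) ΔV₁ = |v₁ᵗ − v₁| ≈ 9.349e+04 m/s = 93.49 km/s.
(b) ΔV₂ = |v₂ − v₂ᵗ| ≈ 7.397e+04 m/s = 73.97 km/s.
(c) ΔV_total = ΔV₁ + ΔV₂ ≈ 1.675e+05 m/s = 167.5 km/s.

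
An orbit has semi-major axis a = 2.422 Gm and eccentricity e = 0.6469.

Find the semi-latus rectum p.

Convert to SI: a = 2.422 Gm = 2.422e+09 m.
p = a (1 − e²).
p = 2.422e+09 · (1 − (0.6469)²) = 2.422e+09 · 0.58152 ≈ 1.408e+09 m = 1.408 Gm.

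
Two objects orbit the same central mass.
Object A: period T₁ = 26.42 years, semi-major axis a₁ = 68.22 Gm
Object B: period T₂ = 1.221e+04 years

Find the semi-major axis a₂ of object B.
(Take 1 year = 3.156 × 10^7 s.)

Convert to SI: T₁ = 26.42 years = 8.33815e+08 s; a₁ = 68.22 Gm = 6.822e+10 m; T₂ = 1.221e+04 years = 3.85348e+11 s.
Kepler's third law: (T₁/T₂)² = (a₁/a₂)³ ⇒ a₂ = a₁ · (T₂/T₁)^(2/3).
T₂/T₁ = 3.85348e+11 / 8.33815e+08 = 462.15.
a₂ = 6.822e+10 · (462.15)^(2/3) m ≈ 4.078e+12 m = 4.078 Tm.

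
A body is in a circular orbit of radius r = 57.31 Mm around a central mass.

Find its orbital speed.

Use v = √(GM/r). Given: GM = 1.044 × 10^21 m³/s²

Convert to SI: r = 57.31 Mm = 5.731e+07 m.
For a circular orbit, gravity supplies the centripetal force, so v = √(GM / r).
v = √(1.044e+21 / 5.731e+07) m/s ≈ 4.268e+06 m/s = 4268 km/s.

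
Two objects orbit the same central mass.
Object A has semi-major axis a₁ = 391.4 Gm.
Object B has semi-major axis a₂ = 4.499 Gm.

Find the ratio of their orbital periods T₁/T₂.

Convert to SI: a₁ = 391.4 Gm = 3.914e+11 m; a₂ = 4.499 Gm = 4.499e+09 m.
From Kepler's third law, (T₁/T₂)² = (a₁/a₂)³, so T₁/T₂ = (a₁/a₂)^(3/2).
a₁/a₂ = 3.914e+11 / 4.499e+09 = 86.9971.
T₁/T₂ = (86.9971)^(3/2) ≈ 811.4.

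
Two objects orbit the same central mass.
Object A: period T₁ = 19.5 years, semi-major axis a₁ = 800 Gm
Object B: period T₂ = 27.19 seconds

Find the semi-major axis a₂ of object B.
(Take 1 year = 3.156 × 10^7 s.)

Convert to SI: T₁ = 19.5 years = 6.1542e+08 s; a₁ = 800 Gm = 8e+11 m.
Kepler's third law: (T₁/T₂)² = (a₁/a₂)³ ⇒ a₂ = a₁ · (T₂/T₁)^(2/3).
T₂/T₁ = 27.19 / 6.1542e+08 = 4.41812e-08.
a₂ = 8e+11 · (4.41812e-08)^(2/3) m ≈ 9.998e+06 m = 9.998 Mm.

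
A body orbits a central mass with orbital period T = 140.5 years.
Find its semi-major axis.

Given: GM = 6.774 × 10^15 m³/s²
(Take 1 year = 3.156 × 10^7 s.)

Convert to SI: T = 140.5 years = 4.43418e+09 s.
Invert Kepler's third law: a = (GM · T² / (4π²))^(1/3).
Substituting T = 4.43418e+09 s and GM = 6.774e+15 m³/s²:
a = (6.774e+15 · (4.43418e+09)² / (4π²))^(1/3) m
a ≈ 1.5e+11 m = 150 Gm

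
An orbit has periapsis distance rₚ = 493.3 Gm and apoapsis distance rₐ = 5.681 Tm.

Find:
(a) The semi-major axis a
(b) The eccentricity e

Convert to SI: rₚ = 493.3 Gm = 4.933e+11 m; rₐ = 5.681 Tm = 5.681e+12 m.
(a) a = (rₚ + rₐ) / 2 = (4.933e+11 + 5.681e+12) / 2 ≈ 3.087e+12 m = 3.087 Tm.
(b) e = (rₐ − rₚ) / (rₐ + rₚ) = (5.681e+12 − 4.933e+11) / (5.681e+12 + 4.933e+11) ≈ 0.8402.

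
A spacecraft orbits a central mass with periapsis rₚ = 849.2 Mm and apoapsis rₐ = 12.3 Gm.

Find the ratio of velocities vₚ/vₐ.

Convert to SI: rₚ = 849.2 Mm = 8.492e+08 m; rₐ = 12.3 Gm = 1.23e+10 m.
Conservation of angular momentum gives rₚvₚ = rₐvₐ, so vₚ/vₐ = rₐ/rₚ.
vₚ/vₐ = 1.23e+10 / 8.492e+08 ≈ 14.48.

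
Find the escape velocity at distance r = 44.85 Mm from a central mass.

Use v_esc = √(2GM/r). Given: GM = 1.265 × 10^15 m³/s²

Convert to SI: r = 44.85 Mm = 4.485e+07 m.
Escape velocity comes from setting total energy to zero: ½v² − GM/r = 0 ⇒ v_esc = √(2GM / r).
v_esc = √(2 · 1.265e+15 / 4.485e+07) m/s ≈ 7511 m/s = 7.511 km/s.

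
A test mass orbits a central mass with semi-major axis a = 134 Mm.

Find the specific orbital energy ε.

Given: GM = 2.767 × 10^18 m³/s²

Convert to SI: a = 134 Mm = 1.34e+08 m.
ε = −GM / (2a).
ε = −2.767e+18 / (2 · 1.34e+08) J/kg ≈ -1.032e+10 J/kg = -10.32 GJ/kg.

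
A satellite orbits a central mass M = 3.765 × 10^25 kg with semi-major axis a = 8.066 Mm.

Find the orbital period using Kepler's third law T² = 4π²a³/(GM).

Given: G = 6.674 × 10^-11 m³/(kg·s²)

Convert to SI: a = 8.066 Mm = 8.066e+06 m.
GM = G · M = 6.674e-11 · 3.765e+25 = 2.51276e+15 m³/s².
Kepler's third law: T = 2π √(a³ / GM).
Substituting a = 8.066e+06 m and GM = 2.51276e+15 m³/s²:
T = 2π √((8.066e+06)³ / 2.51276e+15) s
T ≈ 2871 s = 47.86 minutes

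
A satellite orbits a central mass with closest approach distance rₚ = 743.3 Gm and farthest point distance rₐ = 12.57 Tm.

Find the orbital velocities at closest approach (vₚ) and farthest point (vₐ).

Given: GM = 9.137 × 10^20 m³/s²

Convert to SI: rₚ = 743.3 Gm = 7.433e+11 m; rₐ = 12.57 Tm = 1.257e+13 m.
Use the vis-viva equation v² = GM(2/r − 1/a) with a = (rₚ + rₐ)/2 = (7.433e+11 + 1.257e+13)/2 = 6.65665e+12 m.
vₚ = √(GM · (2/rₚ − 1/a)) = √(9.137e+20 · (2/7.433e+11 − 1/6.65665e+12)) m/s ≈ 4.818e+04 m/s = 48.18 km/s.
vₐ = √(GM · (2/rₐ − 1/a)) = √(9.137e+20 · (2/1.257e+13 − 1/6.65665e+12)) m/s ≈ 2849 m/s = 2.849 km/s.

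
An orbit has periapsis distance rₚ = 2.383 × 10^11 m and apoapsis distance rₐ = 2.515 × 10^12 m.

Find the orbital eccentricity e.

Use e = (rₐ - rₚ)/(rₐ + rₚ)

e = (rₐ − rₚ) / (rₐ + rₚ).
e = (2.515e+12 − 2.383e+11) / (2.515e+12 + 2.383e+11) = 2.2767e+12 / 2.7533e+12 ≈ 0.8269.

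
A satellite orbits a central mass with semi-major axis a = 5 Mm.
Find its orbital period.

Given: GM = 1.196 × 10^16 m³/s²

Convert to SI: a = 5 Mm = 5e+06 m.
Kepler's third law: T = 2π √(a³ / GM).
Substituting a = 5e+06 m and GM = 1.196e+16 m³/s²:
T = 2π √((5e+06)³ / 1.196e+16) s
T ≈ 642.3 s = 10.71 minutes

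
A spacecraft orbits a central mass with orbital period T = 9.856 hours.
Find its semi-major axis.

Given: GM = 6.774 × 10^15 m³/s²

Convert to SI: T = 9.856 hours = 35481.6 s.
Invert Kepler's third law: a = (GM · T² / (4π²))^(1/3).
Substituting T = 35481.6 s and GM = 6.774e+15 m³/s²:
a = (6.774e+15 · (35481.6)² / (4π²))^(1/3) m
a ≈ 6e+07 m = 60 Mm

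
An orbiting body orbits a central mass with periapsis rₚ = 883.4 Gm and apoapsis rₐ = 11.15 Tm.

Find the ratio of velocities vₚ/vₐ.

Convert to SI: rₚ = 883.4 Gm = 8.834e+11 m; rₐ = 11.15 Tm = 1.115e+13 m.
Conservation of angular momentum gives rₚvₚ = rₐvₐ, so vₚ/vₐ = rₐ/rₚ.
vₚ/vₐ = 1.115e+13 / 8.834e+11 ≈ 12.62.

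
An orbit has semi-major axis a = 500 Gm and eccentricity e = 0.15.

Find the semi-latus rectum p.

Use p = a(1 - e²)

Convert to SI: a = 500 Gm = 5e+11 m.
p = a (1 − e²).
p = 5e+11 · (1 − (0.15)²) = 5e+11 · 0.9775 ≈ 4.888e+11 m = 488.8 Gm.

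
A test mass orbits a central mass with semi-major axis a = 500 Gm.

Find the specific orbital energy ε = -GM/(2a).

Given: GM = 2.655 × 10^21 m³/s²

Convert to SI: a = 500 Gm = 5e+11 m.
ε = −GM / (2a).
ε = −2.655e+21 / (2 · 5e+11) J/kg ≈ -2.655e+09 J/kg = -2.655 GJ/kg.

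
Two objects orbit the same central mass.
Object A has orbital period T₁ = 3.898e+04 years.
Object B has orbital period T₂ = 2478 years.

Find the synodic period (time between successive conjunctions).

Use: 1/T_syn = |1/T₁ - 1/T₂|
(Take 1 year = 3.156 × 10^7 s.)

Convert to SI: T₁ = 3.898e+04 years = 1.23021e+12 s; T₂ = 2478 years = 7.82057e+10 s.
T_syn = |T₁ · T₂ / (T₁ − T₂)|.
T_syn = |1.23021e+12 · 7.82057e+10 / (1.23021e+12 − 7.82057e+10)| s ≈ 8.351e+10 s = 2646 years.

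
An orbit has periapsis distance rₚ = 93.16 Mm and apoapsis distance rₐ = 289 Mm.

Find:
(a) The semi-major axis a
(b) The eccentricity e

Convert to SI: rₚ = 93.16 Mm = 9.316e+07 m; rₐ = 289 Mm = 2.89e+08 m.
(a) a = (rₚ + rₐ) / 2 = (9.316e+07 + 2.89e+08) / 2 ≈ 1.911e+08 m = 191.1 Mm.
(b) e = (rₐ − rₚ) / (rₐ + rₚ) = (2.89e+08 − 9.316e+07) / (2.89e+08 + 9.316e+07) ≈ 0.5125.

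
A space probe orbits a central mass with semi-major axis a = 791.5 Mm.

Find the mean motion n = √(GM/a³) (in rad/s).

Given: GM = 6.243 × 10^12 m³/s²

Convert to SI: a = 791.5 Mm = 7.915e+08 m.
n = √(GM / a³).
n = √(6.243e+12 / (7.915e+08)³) rad/s ≈ 1.122e-07 rad/s.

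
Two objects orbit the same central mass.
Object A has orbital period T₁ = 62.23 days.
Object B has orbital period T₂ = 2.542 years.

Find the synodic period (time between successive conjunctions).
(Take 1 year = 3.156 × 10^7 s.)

Convert to SI: T₁ = 62.23 days = 5.37667e+06 s; T₂ = 2.542 years = 8.02255e+07 s.
T_syn = |T₁ · T₂ / (T₁ − T₂)|.
T_syn = |5.37667e+06 · 8.02255e+07 / (5.37667e+06 − 8.02255e+07)| s ≈ 5.763e+06 s = 66.7 days.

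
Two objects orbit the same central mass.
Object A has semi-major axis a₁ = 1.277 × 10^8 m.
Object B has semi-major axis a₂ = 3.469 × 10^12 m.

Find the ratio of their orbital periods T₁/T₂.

From Kepler's third law, (T₁/T₂)² = (a₁/a₂)³, so T₁/T₂ = (a₁/a₂)^(3/2).
a₁/a₂ = 1.277e+08 / 3.469e+12 = 3.68118e-05.
T₁/T₂ = (3.68118e-05)^(3/2) ≈ 2.233e-07.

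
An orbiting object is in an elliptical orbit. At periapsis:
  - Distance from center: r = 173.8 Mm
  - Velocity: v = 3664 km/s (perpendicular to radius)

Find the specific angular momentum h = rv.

Convert to SI: r = 173.8 Mm = 1.738e+08 m; v = 3664 km/s = 3.664e+06 m/s.
With v perpendicular to r, h = r · v.
h = 1.738e+08 · 3.664e+06 m²/s ≈ 6.368e+14 m²/s.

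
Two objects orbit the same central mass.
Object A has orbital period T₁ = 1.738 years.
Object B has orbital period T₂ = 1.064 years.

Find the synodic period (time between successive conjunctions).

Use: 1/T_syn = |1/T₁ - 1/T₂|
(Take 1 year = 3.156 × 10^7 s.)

Convert to SI: T₁ = 1.738 years = 5.48513e+07 s; T₂ = 1.064 years = 3.35798e+07 s.
T_syn = |T₁ · T₂ / (T₁ − T₂)|.
T_syn = |5.48513e+07 · 3.35798e+07 / (5.48513e+07 − 3.35798e+07)| s ≈ 8.659e+07 s = 2.744 years.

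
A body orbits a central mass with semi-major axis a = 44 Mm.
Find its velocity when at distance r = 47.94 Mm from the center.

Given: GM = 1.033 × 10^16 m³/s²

Convert to SI: a = 44 Mm = 4.4e+07 m; r = 47.94 Mm = 4.794e+07 m.
Vis-viva: v = √(GM · (2/r − 1/a)).
2/r − 1/a = 2/4.794e+07 − 1/4.4e+07 = 1.89915e-08 m⁻¹.
v = √(1.033e+16 · 1.89915e-08) m/s ≈ 1.401e+04 m/s = 14.01 km/s.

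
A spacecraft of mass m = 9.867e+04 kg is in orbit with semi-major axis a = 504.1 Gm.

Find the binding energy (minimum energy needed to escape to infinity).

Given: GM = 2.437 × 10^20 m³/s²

Convert to SI: a = 504.1 Gm = 5.041e+11 m.
Total orbital energy is E = −GMm/(2a); binding energy is E_bind = −E = GMm/(2a).
E_bind = 2.437e+20 · 9.867e+04 / (2 · 5.041e+11) J ≈ 2.385e+13 J = 23.85 TJ.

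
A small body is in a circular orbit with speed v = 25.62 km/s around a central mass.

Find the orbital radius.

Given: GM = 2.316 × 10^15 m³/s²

Convert to SI: v = 25.62 km/s = 25620 m/s.
For a circular orbit, v² = GM / r, so r = GM / v².
r = 2.316e+15 / (25620)² m ≈ 3.528e+06 m = 3.528 Mm.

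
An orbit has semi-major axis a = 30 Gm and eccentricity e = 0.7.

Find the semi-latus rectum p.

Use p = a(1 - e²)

Convert to SI: a = 30 Gm = 3e+10 m.
p = a (1 − e²).
p = 3e+10 · (1 − (0.7)²) = 3e+10 · 0.51 ≈ 1.53e+10 m = 15.3 Gm.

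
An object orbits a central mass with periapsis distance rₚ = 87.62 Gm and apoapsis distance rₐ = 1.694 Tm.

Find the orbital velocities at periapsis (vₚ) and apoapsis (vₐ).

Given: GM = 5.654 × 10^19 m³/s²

Convert to SI: rₚ = 87.62 Gm = 8.762e+10 m; rₐ = 1.694 Tm = 1.694e+12 m.
Use the vis-viva equation v² = GM(2/r − 1/a) with a = (rₚ + rₐ)/2 = (8.762e+10 + 1.694e+12)/2 = 8.9081e+11 m.
vₚ = √(GM · (2/rₚ − 1/a)) = √(5.654e+19 · (2/8.762e+10 − 1/8.9081e+11)) m/s ≈ 3.503e+04 m/s = 35.03 km/s.
vₐ = √(GM · (2/rₐ − 1/a)) = √(5.654e+19 · (2/1.694e+12 − 1/8.9081e+11)) m/s ≈ 1812 m/s = 1.812 km/s.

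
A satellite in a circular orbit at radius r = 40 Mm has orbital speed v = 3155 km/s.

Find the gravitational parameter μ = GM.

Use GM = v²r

Convert to SI: r = 40 Mm = 4e+07 m; v = 3155 km/s = 3.155e+06 m/s.
For a circular orbit v² = GM/r, so GM = v² · r.
GM = (3.155e+06)² · 4e+07 m³/s² ≈ 3.982e+20 m³/s² = 3.982 × 10^20 m³/s².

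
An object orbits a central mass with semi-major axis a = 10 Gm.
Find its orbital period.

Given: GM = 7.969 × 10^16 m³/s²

Convert to SI: a = 10 Gm = 1e+10 m.
Kepler's third law: T = 2π √(a³ / GM).
Substituting a = 1e+10 m and GM = 7.969e+16 m³/s²:
T = 2π √((1e+10)³ / 7.969e+16) s
T ≈ 2.226e+07 s = 257.6 days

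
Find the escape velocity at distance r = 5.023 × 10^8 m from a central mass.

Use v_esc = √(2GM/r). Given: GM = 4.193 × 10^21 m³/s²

Escape velocity comes from setting total energy to zero: ½v² − GM/r = 0 ⇒ v_esc = √(2GM / r).
v_esc = √(2 · 4.193e+21 / 5.023e+08) m/s ≈ 4.086e+06 m/s = 4086 km/s.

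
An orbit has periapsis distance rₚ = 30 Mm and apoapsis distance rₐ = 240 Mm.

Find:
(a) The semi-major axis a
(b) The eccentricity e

Convert to SI: rₚ = 30 Mm = 3e+07 m; rₐ = 240 Mm = 2.4e+08 m.
(a) a = (rₚ + rₐ) / 2 = (3e+07 + 2.4e+08) / 2 ≈ 1.35e+08 m = 135 Mm.
(b) e = (rₐ − rₚ) / (rₐ + rₚ) = (2.4e+08 − 3e+07) / (2.4e+08 + 3e+07) ≈ 0.7778.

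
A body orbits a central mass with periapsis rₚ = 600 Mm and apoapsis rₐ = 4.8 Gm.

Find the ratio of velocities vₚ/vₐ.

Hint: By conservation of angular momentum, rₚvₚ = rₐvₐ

Convert to SI: rₚ = 600 Mm = 6e+08 m; rₐ = 4.8 Gm = 4.8e+09 m.
Conservation of angular momentum gives rₚvₚ = rₐvₐ, so vₚ/vₐ = rₐ/rₚ.
vₚ/vₐ = 4.8e+09 / 6e+08 ≈ 8.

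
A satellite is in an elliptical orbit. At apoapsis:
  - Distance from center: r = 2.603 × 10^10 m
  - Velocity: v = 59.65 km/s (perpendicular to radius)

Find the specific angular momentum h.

Convert to SI: v = 59.65 km/s = 59650 m/s.
With v perpendicular to r, h = r · v.
h = 2.603e+10 · 59650 m²/s ≈ 1.553e+15 m²/s.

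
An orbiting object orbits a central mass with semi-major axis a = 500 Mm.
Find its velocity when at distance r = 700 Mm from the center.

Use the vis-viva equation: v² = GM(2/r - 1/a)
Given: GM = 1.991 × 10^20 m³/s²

Convert to SI: a = 500 Mm = 5e+08 m; r = 700 Mm = 7e+08 m.
Vis-viva: v = √(GM · (2/r − 1/a)).
2/r − 1/a = 2/7e+08 − 1/5e+08 = 8.57143e-10 m⁻¹.
v = √(1.991e+20 · 8.57143e-10) m/s ≈ 4.131e+05 m/s = 413.1 km/s.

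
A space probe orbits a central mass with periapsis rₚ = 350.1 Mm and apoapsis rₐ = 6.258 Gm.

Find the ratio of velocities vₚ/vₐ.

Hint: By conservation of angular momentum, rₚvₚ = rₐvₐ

Convert to SI: rₚ = 350.1 Mm = 3.501e+08 m; rₐ = 6.258 Gm = 6.258e+09 m.
Conservation of angular momentum gives rₚvₚ = rₐvₐ, so vₚ/vₐ = rₐ/rₚ.
vₚ/vₐ = 6.258e+09 / 3.501e+08 ≈ 17.87.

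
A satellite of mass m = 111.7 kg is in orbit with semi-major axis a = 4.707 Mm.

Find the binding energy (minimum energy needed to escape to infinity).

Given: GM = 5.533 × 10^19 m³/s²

Convert to SI: a = 4.707 Mm = 4.707e+06 m.
Total orbital energy is E = −GMm/(2a); binding energy is E_bind = −E = GMm/(2a).
E_bind = 5.533e+19 · 111.7 / (2 · 4.707e+06) J ≈ 6.565e+14 J = 656.5 TJ.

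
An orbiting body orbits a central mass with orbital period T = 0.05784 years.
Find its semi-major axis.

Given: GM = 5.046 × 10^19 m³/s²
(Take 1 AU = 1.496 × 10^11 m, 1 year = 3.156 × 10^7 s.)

Convert to SI: T = 0.05784 years = 1.82543e+06 s.
Invert Kepler's third law: a = (GM · T² / (4π²))^(1/3).
Substituting T = 1.82543e+06 s and GM = 5.046e+19 m³/s²:
a = (5.046e+19 · (1.82543e+06)² / (4π²))^(1/3) m
a ≈ 1.621e+10 m = 0.1084 AU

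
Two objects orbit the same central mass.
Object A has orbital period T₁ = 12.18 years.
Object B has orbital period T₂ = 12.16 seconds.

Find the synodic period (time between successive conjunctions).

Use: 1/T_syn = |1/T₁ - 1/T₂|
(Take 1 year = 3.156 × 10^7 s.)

Convert to SI: T₁ = 12.18 years = 3.84401e+08 s.
T_syn = |T₁ · T₂ / (T₁ − T₂)|.
T_syn = |3.84401e+08 · 12.16 / (3.84401e+08 − 12.16)| s ≈ 12.16 s = 12.16 seconds.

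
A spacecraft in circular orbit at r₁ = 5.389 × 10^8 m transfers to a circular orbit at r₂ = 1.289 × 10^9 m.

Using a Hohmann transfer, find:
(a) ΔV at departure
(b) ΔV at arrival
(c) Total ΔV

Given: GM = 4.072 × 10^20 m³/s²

Transfer semi-major axis: a_t = (r₁ + r₂)/2 = (5.389e+08 + 1.289e+09)/2 = 9.1395e+08 m.
Circular speeds: v₁ = √(GM/r₁) = 869260 m/s, v₂ = √(GM/r₂) = 562053 m/s.
Transfer speeds (vis-viva v² = GM(2/r − 1/a_t)): v₁ᵗ = 1.03232e+06 m/s, v₂ᵗ = 431589 m/s.
(a) ΔV₁ = |v₁ᵗ − v₁| ≈ 1.631e+05 m/s = 163.1 km/s.
(b) ΔV₂ = |v₂ − v₂ᵗ| ≈ 1.305e+05 m/s = 130.5 km/s.
(c) ΔV_total = ΔV₁ + ΔV₂ ≈ 2.935e+05 m/s = 293.5 km/s.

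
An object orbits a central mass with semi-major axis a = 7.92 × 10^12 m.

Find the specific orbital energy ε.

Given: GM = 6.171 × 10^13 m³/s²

ε = −GM / (2a).
ε = −6.171e+13 / (2 · 7.92e+12) J/kg ≈ -3.896 J/kg = -3.896 J/kg.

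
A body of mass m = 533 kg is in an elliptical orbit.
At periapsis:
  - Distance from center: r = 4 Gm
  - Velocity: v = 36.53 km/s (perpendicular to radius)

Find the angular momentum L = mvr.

Convert to SI: r = 4 Gm = 4e+09 m; v = 36.53 km/s = 36530 m/s.
Since v is perpendicular to r, L = m · v · r.
L = 533 · 36530 · 4e+09 kg·m²/s ≈ 7.788e+16 kg·m²/s.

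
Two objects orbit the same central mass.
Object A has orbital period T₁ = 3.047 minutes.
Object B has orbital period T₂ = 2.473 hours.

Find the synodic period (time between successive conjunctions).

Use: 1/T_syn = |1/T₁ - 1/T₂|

Convert to SI: T₁ = 3.047 minutes = 182.82 s; T₂ = 2.473 hours = 8902.8 s.
T_syn = |T₁ · T₂ / (T₁ − T₂)|.
T_syn = |182.82 · 8902.8 / (182.82 − 8902.8)| s ≈ 186.7 s = 3.111 minutes.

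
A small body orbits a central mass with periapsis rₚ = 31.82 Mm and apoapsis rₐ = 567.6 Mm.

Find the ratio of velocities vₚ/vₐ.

Convert to SI: rₚ = 31.82 Mm = 3.182e+07 m; rₐ = 567.6 Mm = 5.676e+08 m.
Conservation of angular momentum gives rₚvₚ = rₐvₐ, so vₚ/vₐ = rₐ/rₚ.
vₚ/vₐ = 5.676e+08 / 3.182e+07 ≈ 17.84.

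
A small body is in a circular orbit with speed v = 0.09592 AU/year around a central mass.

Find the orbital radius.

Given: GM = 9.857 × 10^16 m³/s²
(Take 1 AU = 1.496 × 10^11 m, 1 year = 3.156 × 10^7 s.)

Convert to SI: v = 0.09592 AU/year = 454.678 m/s.
For a circular orbit, v² = GM / r, so r = GM / v².
r = 9.857e+16 / (454.678)² m ≈ 4.768e+11 m = 3.187 AU.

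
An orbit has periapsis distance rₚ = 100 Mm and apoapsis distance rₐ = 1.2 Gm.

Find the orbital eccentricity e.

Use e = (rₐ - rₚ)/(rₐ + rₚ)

Convert to SI: rₚ = 100 Mm = 1e+08 m; rₐ = 1.2 Gm = 1.2e+09 m.
e = (rₐ − rₚ) / (rₐ + rₚ).
e = (1.2e+09 − 1e+08) / (1.2e+09 + 1e+08) = 1.1e+09 / 1.3e+09 ≈ 0.8462.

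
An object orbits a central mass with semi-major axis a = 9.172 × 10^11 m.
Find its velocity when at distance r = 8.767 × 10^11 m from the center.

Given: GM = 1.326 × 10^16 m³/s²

Vis-viva: v = √(GM · (2/r − 1/a)).
2/r − 1/a = 2/8.767e+11 − 1/9.172e+11 = 1.19101e-12 m⁻¹.
v = √(1.326e+16 · 1.19101e-12) m/s ≈ 125.7 m/s = 125.7 m/s.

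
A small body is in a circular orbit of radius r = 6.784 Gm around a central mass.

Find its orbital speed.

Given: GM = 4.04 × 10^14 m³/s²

Convert to SI: r = 6.784 Gm = 6.784e+09 m.
For a circular orbit, gravity supplies the centripetal force, so v = √(GM / r).
v = √(4.04e+14 / 6.784e+09) m/s ≈ 244 m/s = 244 m/s.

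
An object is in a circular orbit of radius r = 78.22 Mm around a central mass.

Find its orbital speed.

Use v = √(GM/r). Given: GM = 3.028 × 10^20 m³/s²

Convert to SI: r = 78.22 Mm = 7.822e+07 m.
For a circular orbit, gravity supplies the centripetal force, so v = √(GM / r).
v = √(3.028e+20 / 7.822e+07) m/s ≈ 1.968e+06 m/s = 1968 km/s.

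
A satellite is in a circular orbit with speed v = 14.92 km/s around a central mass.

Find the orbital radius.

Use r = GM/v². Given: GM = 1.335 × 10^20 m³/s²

Convert to SI: v = 14.92 km/s = 14920 m/s.
For a circular orbit, v² = GM / r, so r = GM / v².
r = 1.335e+20 / (14920)² m ≈ 5.997e+11 m = 599.7 Gm.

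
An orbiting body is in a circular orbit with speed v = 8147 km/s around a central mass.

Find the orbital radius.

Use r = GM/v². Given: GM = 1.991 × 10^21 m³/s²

Convert to SI: v = 8147 km/s = 8.147e+06 m/s.
For a circular orbit, v² = GM / r, so r = GM / v².
r = 1.991e+21 / (8.147e+06)² m ≈ 3e+07 m = 30 Mm.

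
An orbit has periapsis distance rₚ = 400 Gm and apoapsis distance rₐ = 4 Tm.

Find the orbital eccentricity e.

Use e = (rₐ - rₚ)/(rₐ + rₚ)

Convert to SI: rₚ = 400 Gm = 4e+11 m; rₐ = 4 Tm = 4e+12 m.
e = (rₐ − rₚ) / (rₐ + rₚ).
e = (4e+12 − 4e+11) / (4e+12 + 4e+11) = 3.6e+12 / 4.4e+12 ≈ 0.8182.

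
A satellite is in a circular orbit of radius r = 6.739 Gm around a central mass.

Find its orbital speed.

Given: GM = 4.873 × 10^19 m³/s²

Convert to SI: r = 6.739 Gm = 6.739e+09 m.
For a circular orbit, gravity supplies the centripetal force, so v = √(GM / r).
v = √(4.873e+19 / 6.739e+09) m/s ≈ 8.504e+04 m/s = 85.04 km/s.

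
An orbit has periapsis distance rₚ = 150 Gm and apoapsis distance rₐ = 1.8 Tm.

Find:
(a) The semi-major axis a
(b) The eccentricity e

Convert to SI: rₚ = 150 Gm = 1.5e+11 m; rₐ = 1.8 Tm = 1.8e+12 m.
(a) a = (rₚ + rₐ) / 2 = (1.5e+11 + 1.8e+12) / 2 ≈ 9.75e+11 m = 975 Gm.
(b) e = (rₐ − rₚ) / (rₐ + rₚ) = (1.8e+12 − 1.5e+11) / (1.8e+12 + 1.5e+11) ≈ 0.8462.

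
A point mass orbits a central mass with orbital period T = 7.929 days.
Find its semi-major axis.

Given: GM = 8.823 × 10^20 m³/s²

Convert to SI: T = 7.929 days = 685066 s.
Invert Kepler's third law: a = (GM · T² / (4π²))^(1/3).
Substituting T = 685066 s and GM = 8.823e+20 m³/s²:
a = (8.823e+20 · (685066)² / (4π²))^(1/3) m
a ≈ 2.189e+10 m = 21.89 Gm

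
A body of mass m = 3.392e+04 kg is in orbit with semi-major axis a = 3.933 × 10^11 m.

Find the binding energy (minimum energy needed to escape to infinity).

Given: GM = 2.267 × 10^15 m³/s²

Total orbital energy is E = −GMm/(2a); binding energy is E_bind = −E = GMm/(2a).
E_bind = 2.267e+15 · 3.392e+04 / (2 · 3.933e+11) J ≈ 9.776e+07 J = 97.76 MJ.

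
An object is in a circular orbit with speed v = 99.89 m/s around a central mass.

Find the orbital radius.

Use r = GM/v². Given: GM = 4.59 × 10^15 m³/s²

For a circular orbit, v² = GM / r, so r = GM / v².
r = 4.59e+15 / (99.89)² m ≈ 4.6e+11 m = 460 Gm.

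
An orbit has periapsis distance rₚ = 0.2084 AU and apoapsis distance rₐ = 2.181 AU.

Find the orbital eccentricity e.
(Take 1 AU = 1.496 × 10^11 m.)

Convert to SI: rₚ = 0.2084 AU = 3.11766e+10 m; rₐ = 2.181 AU = 3.26278e+11 m.
e = (rₐ − rₚ) / (rₐ + rₚ).
e = (3.26278e+11 − 3.11766e+10) / (3.26278e+11 + 3.11766e+10) = 2.95101e+11 / 3.57454e+11 ≈ 0.8256.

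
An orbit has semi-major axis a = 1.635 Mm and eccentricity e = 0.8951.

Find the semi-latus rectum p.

Convert to SI: a = 1.635 Mm = 1.635e+06 m.
p = a (1 − e²).
p = 1.635e+06 · (1 − (0.8951)²) = 1.635e+06 · 0.198796 ≈ 3.25e+05 m = 325 km.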